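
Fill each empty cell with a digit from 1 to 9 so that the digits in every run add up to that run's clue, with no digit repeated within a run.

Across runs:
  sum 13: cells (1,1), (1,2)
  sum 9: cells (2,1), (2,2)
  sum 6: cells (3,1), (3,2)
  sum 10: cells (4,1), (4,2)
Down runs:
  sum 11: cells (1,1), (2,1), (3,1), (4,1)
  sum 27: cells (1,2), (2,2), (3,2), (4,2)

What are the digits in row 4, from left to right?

1 9

11 in 4 cells must be {1,2,3,5}.
Only 5 fits (1,1) under both its across sum 13 and down sum 11.
(1,2) = 13 − 5 = 8 completes the 13 across.
Given what's placed, (3,2) must be 4 to fit the 6 across and 27 down.
(2,2) = 6: the only remaining digit allowed by both the 9 across and the 27 down.
(3,1) = 6 − 4 = 2 completes the 6 across.
(4,2) = 27 − 18 = 9 completes the 27 down.
(2,1) = 9 − 6 = 3 completes the 9 across.
(4,1) = 10 − 9 = 1 completes the 10 across.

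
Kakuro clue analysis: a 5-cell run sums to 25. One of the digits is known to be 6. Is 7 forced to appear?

No

Counterexample: {1,4,5,6,9} sums to 25 under that restriction without using 7.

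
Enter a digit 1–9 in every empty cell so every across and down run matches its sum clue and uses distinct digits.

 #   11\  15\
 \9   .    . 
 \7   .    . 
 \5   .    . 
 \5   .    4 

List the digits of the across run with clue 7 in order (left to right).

5 2

11 in 4 cells must be {1,2,3,5}.
R4C1 = 5 − 4 = 1 completes the 5 across.
No cell is forced outright now. R2C1 can only be 2 or 3 or 5 (the digits allowed by both its 7 across and its 11 down). If R2C1 = 2: then R2C2 would have to be in {5} for the 7 across but in {1,2,3,6,7,8} for the 15 down — contradiction. If R2C1 = 3: then R2C2 would have to be in {4} for the 7 across but in {1,2,3,6,7,8} for the 15 down — contradiction. So R2C1 = 5.
R2C2 = 7 − 5 = 2 completes the 7 across.
No cell is forced outright now. R1C1 can only be 2 or 3 (the digits allowed by both its 9 across and its 11 down). If R1C1 = 2: then R1C2 would have to be in {7} for the 9 across but in {1,3,6,8} for the 15 down — contradiction. So R1C1 = 3.
R1C2 = 9 − 3 = 6 completes the 9 across.
R3C1 = 11 − 9 = 2 completes the 11 down.
R3C2 = 5 − 2 = 3 completes the 5 across.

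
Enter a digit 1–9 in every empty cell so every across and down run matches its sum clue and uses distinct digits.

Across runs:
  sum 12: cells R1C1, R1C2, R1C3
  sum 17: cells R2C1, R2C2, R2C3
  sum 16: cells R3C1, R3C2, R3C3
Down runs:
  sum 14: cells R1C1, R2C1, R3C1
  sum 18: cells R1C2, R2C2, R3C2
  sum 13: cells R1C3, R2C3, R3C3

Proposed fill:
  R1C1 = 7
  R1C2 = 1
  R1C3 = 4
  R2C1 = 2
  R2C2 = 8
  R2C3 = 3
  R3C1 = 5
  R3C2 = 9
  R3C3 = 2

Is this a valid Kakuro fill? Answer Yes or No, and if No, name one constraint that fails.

No — the down run R1C3–R3C3 sums to 9, not 13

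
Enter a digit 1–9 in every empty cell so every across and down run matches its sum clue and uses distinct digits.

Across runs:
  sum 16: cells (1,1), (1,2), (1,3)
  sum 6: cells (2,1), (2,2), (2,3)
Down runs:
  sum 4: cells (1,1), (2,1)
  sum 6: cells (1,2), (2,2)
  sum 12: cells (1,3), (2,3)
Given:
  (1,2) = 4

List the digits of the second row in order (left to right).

1 2 3

6 in 3 cells must be {1,2,3}; 4 in 2 cells must be {1,3}.
Given what's placed, (1,1) must be 3 to fit the 16 across and 4 down.
(1,3) = 16 − 7 = 9 completes the 16 across.
(2,1) = 4 − 3 = 1 completes the 4 down.
(2,2) = 6 − 4 = 2 completes the 6 down.
(2,3) = 6 − 3 = 3 completes the 6 across.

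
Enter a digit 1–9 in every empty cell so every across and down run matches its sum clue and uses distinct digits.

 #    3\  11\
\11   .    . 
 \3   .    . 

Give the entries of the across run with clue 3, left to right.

1 2

3 in 2 cells must be {1,2}.
The 11 across and the 3 down share only 2, so R1C1 = 2.
R1C2 = 11 − 2 = 9 completes the 11 across.
R2C1 = 3 − 2 = 1 completes the 3 down.
R2C2 = 3 − 1 = 2 completes the 3 across.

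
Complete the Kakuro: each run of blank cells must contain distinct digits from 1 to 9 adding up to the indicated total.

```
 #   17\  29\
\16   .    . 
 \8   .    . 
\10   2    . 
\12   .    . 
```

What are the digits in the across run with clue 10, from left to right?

2 8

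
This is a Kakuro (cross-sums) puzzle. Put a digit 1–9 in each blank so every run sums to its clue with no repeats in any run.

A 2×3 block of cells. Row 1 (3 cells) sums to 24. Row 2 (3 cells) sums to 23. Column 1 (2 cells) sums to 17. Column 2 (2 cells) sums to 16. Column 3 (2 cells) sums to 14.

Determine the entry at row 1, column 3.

24 in 3 cells must be {7,8,9}; 23 in 3 cells must be {6,8,9}; 17 in 2 cells must be {8,9}.
The 23 across and the 16 down share only 9, so (2,2) = 9.
(1,2) = 16 − 9 = 7 completes the 16 down.
Given what's placed, (2,1) must be 8 to fit the 23 across and 17 down.
(2,3) = 23 − 17 = 6 completes the 23 across.
(1,1) = 17 − 8 = 9 completes the 17 down.
(1,3) = 24 − 16 = 8 completes the 24 across.

8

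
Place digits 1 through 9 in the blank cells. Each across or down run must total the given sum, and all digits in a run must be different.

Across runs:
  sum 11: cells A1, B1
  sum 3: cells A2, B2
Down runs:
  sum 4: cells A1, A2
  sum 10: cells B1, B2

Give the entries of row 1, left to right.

3 in 2 cells must be {1,2}; 4 in 2 cells must be {1,3}.
The 11 across and the 4 down share only 3, so A1 = 3.
B1 = 11 − 3 = 8 completes the 11 across.
A2 = 4 − 3 = 1 completes the 4 down.
B2 = 3 − 1 = 2 completes the 3 across.

3 8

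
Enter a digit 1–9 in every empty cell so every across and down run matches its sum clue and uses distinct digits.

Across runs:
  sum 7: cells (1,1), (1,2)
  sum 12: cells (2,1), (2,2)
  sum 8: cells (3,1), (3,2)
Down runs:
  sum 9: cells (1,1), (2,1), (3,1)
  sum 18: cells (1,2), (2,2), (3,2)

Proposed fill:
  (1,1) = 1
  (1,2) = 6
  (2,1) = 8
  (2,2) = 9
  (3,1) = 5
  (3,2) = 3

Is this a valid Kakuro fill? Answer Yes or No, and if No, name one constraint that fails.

No — the across run (2,1)–(2,2) sums to 17, not 12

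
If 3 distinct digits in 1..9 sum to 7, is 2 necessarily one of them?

Yes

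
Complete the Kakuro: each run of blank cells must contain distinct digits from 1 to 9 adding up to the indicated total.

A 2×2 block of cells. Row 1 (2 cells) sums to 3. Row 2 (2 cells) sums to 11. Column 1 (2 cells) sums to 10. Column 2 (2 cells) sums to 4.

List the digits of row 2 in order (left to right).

8 3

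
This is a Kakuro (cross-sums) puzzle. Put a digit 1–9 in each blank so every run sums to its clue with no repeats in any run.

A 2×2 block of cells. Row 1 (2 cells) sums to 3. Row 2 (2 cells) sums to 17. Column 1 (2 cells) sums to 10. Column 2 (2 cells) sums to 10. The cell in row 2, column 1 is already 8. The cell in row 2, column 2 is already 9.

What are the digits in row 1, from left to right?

2 1

3 in 2 cells must be {1,2}; 17 in 2 cells must be {8,9}.
(1,1) = 10 − 8 = 2 completes the 10 down.
(1,2) = 3 − 2 = 1 completes the 3 across.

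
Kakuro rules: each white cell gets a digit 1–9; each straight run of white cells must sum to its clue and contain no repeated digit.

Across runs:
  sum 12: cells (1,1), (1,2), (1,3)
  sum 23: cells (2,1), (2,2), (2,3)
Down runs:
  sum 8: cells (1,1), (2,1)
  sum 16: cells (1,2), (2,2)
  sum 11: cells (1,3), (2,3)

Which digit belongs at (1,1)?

2

23 in 3 cells must be {6,8,9}; 16 in 2 cells must be {7,9}.
The 23 across and the 8 down share only 6, so (2,1) = 6.
Given what's placed, (2,2) must be 9 to fit the 23 across and 16 down.
(2,3) = 23 − 15 = 8 completes the 23 across.
(1,1) = 8 − 6 = 2 completes the 8 down.
(1,2) = 16 − 9 = 7 completes the 16 down.
(1,3) = 12 − 9 = 3 completes the 12 across.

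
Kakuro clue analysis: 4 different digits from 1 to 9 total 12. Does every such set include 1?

Yes

Every partition of 12 into 4 distinct digits includes 1: {1,2,3,6}, {1,2,4,5}.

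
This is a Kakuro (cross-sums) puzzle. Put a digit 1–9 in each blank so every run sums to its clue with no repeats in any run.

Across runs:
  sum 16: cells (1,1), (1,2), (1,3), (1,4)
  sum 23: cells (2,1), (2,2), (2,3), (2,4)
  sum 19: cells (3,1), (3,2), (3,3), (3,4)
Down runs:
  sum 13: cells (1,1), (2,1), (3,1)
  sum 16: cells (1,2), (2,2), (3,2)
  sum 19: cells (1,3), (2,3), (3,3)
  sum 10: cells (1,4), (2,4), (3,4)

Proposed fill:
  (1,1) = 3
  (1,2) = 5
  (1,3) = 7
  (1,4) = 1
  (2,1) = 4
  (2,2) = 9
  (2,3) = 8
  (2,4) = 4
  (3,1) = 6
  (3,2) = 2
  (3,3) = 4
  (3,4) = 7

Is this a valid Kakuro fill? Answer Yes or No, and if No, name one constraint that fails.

No — the down run (1,4)–(3,4) sums to 12, not 10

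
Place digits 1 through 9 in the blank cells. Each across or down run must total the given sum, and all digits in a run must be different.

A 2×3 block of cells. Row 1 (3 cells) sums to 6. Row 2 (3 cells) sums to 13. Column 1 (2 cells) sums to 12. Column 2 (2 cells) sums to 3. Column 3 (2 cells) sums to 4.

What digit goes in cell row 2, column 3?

6 in 3 cells must be {1,2,3}; 3 in 2 cells must be {1,2}; 4 in 2 cells must be {1,3}.
The 6 across and the 12 down share only 3, so (1,1) = 3.
Given what's placed, (1,3) must be 1 to fit the 6 across and 4 down.
(2,1) = 12 − 3 = 9 completes the 12 down.
(2,2) = 1: the only remaining digit allowed by both the 13 across and the 3 down.
(2,3) = 13 − 10 = 3 completes the 13 across.
(1,2) = 6 − 4 = 2 completes the 6 across.

3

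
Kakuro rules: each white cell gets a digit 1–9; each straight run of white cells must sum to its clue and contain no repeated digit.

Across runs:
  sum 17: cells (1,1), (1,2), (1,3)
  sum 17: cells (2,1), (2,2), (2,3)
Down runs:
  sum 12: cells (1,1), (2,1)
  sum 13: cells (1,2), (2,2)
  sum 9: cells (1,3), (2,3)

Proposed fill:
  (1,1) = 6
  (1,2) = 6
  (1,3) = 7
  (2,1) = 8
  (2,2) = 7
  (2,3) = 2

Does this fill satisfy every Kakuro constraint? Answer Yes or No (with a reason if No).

No — the across run (1,1)–(1,3) sums to 19, not 17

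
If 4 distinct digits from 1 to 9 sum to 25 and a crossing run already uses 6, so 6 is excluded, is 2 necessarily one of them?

Counterexample: {1,7,8,9} sums to 25 under that restriction without using 2.

No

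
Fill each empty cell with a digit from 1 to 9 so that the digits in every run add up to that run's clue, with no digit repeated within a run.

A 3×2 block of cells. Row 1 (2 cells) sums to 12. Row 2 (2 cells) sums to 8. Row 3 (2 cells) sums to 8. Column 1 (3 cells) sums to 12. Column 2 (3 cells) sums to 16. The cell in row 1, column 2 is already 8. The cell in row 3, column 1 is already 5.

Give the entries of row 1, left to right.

4, 8

(1,1) = 12 − 8 = 4 completes the 12 across.
(2,1) = 12 − 9 = 3 completes the 12 down.
(2,2) = 8 − 3 = 5 completes the 8 across.
(3,2) = 8 − 5 = 3 completes the 8 across.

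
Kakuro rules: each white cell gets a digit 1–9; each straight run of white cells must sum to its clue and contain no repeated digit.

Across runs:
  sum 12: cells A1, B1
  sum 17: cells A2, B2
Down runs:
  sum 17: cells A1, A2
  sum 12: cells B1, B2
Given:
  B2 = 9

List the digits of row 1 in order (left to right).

9 3

17 in 2 cells must be {8,9}.
B1 = 12 − 9 = 3 completes the 12 down.
A2 = 17 − 9 = 8 completes the 17 across.
A1 = 12 − 3 = 9 completes the 12 across.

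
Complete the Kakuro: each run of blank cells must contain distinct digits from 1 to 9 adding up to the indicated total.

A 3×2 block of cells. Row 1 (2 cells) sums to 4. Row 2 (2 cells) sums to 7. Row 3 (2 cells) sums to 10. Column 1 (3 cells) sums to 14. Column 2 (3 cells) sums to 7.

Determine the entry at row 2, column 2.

2

4 in 2 cells must be {1,3}; 7 in 3 cells must be {1,2,4}.
The 4 across and the 7 down share only 1, so (1,2) = 1.
(1,1) = 4 − 1 = 3 completes the 4 across.
Nothing is forced directly, so branch on (2,2), whose candidates are 2 or 4. If (2,2) = 4: then (2,1) would have to be in {3} for the 7 across but in {2,4,5,6,7,9} for the 14 down — contradiction. So (2,2) = 2.
(2,1) = 7 − 2 = 5 completes the 7 across.
(3,1) = 14 − 8 = 6 completes the 14 down.
(3,2) = 10 − 6 = 4 completes the 10 across.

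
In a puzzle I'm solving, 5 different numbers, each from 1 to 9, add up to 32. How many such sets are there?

5 distinct digits from 1–9 sum between 15 and 35.
Enumerating: {2,6,7,8,9}, {3,5,7,8,9}, {4,5,6,8,9}.

3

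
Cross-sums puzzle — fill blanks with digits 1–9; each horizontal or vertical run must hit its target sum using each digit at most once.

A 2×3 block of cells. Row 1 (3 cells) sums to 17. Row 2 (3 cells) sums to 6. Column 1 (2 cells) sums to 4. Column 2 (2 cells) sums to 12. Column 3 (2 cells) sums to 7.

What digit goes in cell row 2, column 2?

3

6 in 3 cells must be {1,2,3}; 4 in 2 cells must be {1,3}.
The 6 across and the 12 down share only 3, so (2,2) = 3.
(1,2) = 12 − 3 = 9 completes the 12 down.
Given what's placed, (2,1) must be 1 to fit the 6 across and 4 down.
(2,3) = 6 − 4 = 2 completes the 6 across.
(1,1) = 4 − 1 = 3 completes the 4 down.
(1,3) = 17 − 12 = 5 completes the 17 across.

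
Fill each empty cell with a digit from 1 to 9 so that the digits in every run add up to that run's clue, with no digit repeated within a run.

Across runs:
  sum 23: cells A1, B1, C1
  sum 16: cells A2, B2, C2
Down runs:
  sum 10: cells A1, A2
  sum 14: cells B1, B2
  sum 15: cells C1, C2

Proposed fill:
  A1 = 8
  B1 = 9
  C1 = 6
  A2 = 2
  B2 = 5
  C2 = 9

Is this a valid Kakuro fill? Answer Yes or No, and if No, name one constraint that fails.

Yes

Across: 8+9+6=23; 2+5+9=16. Down: 8+2=10; 9+5=14; 6+9=15. No digit repeats within any run.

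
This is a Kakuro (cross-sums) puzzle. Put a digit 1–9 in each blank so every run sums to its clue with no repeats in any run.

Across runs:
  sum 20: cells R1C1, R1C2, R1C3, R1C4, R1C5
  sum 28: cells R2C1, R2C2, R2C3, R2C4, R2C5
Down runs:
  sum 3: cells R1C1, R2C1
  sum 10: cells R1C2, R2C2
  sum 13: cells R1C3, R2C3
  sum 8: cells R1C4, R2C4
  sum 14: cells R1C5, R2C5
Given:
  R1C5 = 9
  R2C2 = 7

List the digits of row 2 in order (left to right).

3 in 2 cells must be {1,2}.
R1C2 = 10 − 7 = 3 completes the 10 down.
R1C3 = 5: the only remaining digit allowed by both the 20 across and the 13 down.
R2C3 = 13 − 5 = 8 completes the 13 down.
R2C5 = 14 − 9 = 5 completes the 14 down.
Given what's placed, R2C1 must be 2 to fit the 28 across and 3 down.
R2C4 = 28 − 22 = 6 completes the 28 across.

2 7 8 6 5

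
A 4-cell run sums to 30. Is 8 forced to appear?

Yes

The only way to make 30 from 4 distinct digits is {6,7,8,9}, which contains 8.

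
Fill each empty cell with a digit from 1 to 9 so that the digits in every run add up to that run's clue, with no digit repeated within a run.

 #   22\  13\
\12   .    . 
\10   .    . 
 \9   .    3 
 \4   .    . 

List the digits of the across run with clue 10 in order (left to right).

4 in 2 cells must be {1,3}.
R3C1 = 9 − 3 = 6 completes the 9 across.
R4C2 = 1: the only remaining digit allowed by both the 4 across and the 13 down.
R4C1 = 4 − 1 = 3 completes the 4 across.
No cell is forced outright now. R1C2 can only be 4 or 5 or 7 (the digits allowed by both its 12 across and its 13 down). If R1C2 = 4: that forces R1C1 = 8, after which R2C1 would have to be in {1,2,3,4,6,7,8,9} for the 10 across but in {5} for the 22 down — contradiction. If R1C2 = 5: then R1C1 would have to be in {7} for the 12 across but in {4,5,8,9} for the 22 down — contradiction. So R1C2 = 7.
R1C1 = 12 − 7 = 5 completes the 12 across.
R2C1 = 22 − 14 = 8 completes the 22 down.
R2C2 = 10 − 8 = 2 completes the 10 across.

8 2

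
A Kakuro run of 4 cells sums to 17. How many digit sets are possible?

9

4 distinct digits from 1–9 sum between 10 and 30.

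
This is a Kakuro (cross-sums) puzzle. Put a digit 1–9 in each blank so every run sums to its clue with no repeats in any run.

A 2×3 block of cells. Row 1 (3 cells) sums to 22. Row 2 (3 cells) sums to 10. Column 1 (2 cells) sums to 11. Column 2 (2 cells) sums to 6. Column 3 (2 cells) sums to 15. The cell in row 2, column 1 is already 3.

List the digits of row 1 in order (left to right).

(1,1) = 11 − 3 = 8 completes the 11 down.
Given what's placed, (1,2) must be 5 to fit the 22 across and 6 down.
(1,3) = 22 − 13 = 9 completes the 22 across.
(2,2) = 6 − 5 = 1 completes the 6 down.
(2,3) = 10 − 4 = 6 completes the 10 across.

8, 5, 9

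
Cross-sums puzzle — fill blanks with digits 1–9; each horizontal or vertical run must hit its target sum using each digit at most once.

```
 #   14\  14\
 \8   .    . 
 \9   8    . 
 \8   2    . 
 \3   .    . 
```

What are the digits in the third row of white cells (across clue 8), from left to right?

3 in 2 cells must be {1,2}.
R2C2 = 9 − 8 = 1 completes the 9 across.
R3C2 = 8 − 2 = 6 completes the 8 across.
R4C1 = 1: the only remaining digit allowed by both the 3 across and the 14 down.
R4C2 = 3 − 1 = 2 completes the 3 across.
R1C1 = 14 − 11 = 3 completes the 14 down.
R1C2 = 8 − 3 = 5 completes the 8 across.

2 6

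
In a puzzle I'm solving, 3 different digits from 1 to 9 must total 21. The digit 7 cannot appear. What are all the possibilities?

3 distinct digits from 1–9 sum between 6 and 24.
Dropping sets that contain 7.
Only one set works: {4,8,9}.

{4,8,9}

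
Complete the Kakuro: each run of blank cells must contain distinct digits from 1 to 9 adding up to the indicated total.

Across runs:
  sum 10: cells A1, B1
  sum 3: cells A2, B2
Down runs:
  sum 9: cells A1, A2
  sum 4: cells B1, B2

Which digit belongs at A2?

3 in 2 cells must be {1,2}; 4 in 2 cells must be {1,3}.
The 3 across and the 4 down share only 1, so B2 = 1.
B1 = 4 − 1 = 3 completes the 4 down.
A2 = 3 − 1 = 2 completes the 3 across.
A1 = 10 − 3 = 7 completes the 10 across.

2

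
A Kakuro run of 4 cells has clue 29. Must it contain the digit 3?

No

The only way to make 29 from 4 distinct digits is {5,7,8,9}, which does not contain 3.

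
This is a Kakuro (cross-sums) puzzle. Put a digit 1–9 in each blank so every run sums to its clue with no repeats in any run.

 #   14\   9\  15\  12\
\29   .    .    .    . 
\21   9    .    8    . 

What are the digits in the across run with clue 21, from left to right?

29 in 4 cells must be {5,7,8,9}.
R1C1 = 14 − 9 = 5 completes the 14 down.
R1C3 = 15 − 8 = 7 completes the 15 down.
R2C4 = 3: the only remaining digit allowed by both the 21 across and the 12 down.
R1C2 = 8: the only remaining digit allowed by both the 29 across and the 9 down.
R1C4 = 29 − 20 = 9 completes the 29 across.
R2C2 = 21 − 20 = 1 completes the 21 across.

9, 1, 8, 3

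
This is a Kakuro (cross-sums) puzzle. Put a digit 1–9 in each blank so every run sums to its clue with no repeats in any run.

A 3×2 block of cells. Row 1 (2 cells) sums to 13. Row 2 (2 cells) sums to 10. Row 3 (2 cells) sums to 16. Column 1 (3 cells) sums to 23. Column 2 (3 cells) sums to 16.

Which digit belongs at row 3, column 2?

7

16 in 2 cells must be {7,9}; 23 in 3 cells must be {6,8,9}.
The 16 across and the 23 down share only 9, so (3,1) = 9.
(3,2) = 16 − 9 = 7 completes the 16 across.
Nothing is forced directly, so branch on (1,1), whose candidates are 6 or 8. If (1,1) = 6: then (1,2) would have to be in {7} for the 13 across but in {1,3,4,5,6,8} for the 16 down — contradiction. So (1,1) = 8.
(1,2) = 13 − 8 = 5 completes the 13 across.
(2,1) = 23 − 17 = 6 completes the 23 down.
(2,2) = 10 − 6 = 4 completes the 10 across.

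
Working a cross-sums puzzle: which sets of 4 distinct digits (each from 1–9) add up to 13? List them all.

{1,2,3,7}; {1,2,4,6}; {1,3,4,5}

4 distinct digits from 1–9 sum between 10 and 30.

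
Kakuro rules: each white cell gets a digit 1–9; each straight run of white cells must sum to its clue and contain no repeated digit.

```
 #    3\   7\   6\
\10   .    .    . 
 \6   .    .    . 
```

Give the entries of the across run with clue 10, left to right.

1, 4, 5

6 in 3 cells must be {1,2,3}; 3 in 2 cells must be {1,2}.
Nothing is forced directly, so branch on R1C1, whose candidates are 1 or 2. If R1C1 = 2: that forces R2C1 = 1, R2C3 = 2, after which R1C3 would have to be in {1,3,5,7} for the 10 across but in {4} for the 6 down — contradiction. So R1C1 = 1.
R2C1 = 3 − 1 = 2 completes the 3 down.
Given what's placed, R2C3 must be 1 to fit the 6 across and 6 down.
R1C3 = 6 − 1 = 5 completes the 6 down.
R2C2 = 6 − 3 = 3 completes the 6 across.
R1C2 = 10 − 6 = 4 completes the 10 across.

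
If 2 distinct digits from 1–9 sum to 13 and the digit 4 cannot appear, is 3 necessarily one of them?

Counterexample: {5,8} sums to 13 under that restriction without using 3.

No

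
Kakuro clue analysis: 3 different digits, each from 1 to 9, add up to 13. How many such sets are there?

7

3 distinct digits from 1–9 sum between 6 and 24.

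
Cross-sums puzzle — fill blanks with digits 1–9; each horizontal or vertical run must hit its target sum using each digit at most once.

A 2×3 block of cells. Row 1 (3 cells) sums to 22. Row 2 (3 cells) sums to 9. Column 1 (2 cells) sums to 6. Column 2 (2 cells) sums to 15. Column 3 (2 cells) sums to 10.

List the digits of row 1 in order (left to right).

The 22 across and the 6 down share only 5, so (1,1) = 5.
(2,1) = 6 − 5 = 1 completes the 6 down.
Given what's placed, (2,2) must be 6 to fit the 9 across and 15 down.
(2,3) = 9 − 7 = 2 completes the 9 across.
(1,2) = 15 − 6 = 9 completes the 15 down.
(1,3) = 22 − 14 = 8 completes the 22 across.

5 9 8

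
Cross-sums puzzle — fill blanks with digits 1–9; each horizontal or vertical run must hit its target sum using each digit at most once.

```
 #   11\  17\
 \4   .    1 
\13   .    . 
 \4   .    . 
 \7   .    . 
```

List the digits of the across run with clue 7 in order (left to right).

2 5

4 in 2 cells must be {1,3}; 11 in 4 cells must be {1,2,3,5}.
R1C1 = 4 − 1 = 3 completes the 4 across.
Given what's placed, R2C1 must be 5 to fit the 13 across and 11 down.
R2C2 = 13 − 5 = 8 completes the 13 across.
R3C1 = 1: the only remaining digit allowed by both the 4 across and the 11 down.
R3C2 = 4 − 1 = 3 completes the 4 across.
R4C1 = 11 − 9 = 2 completes the 11 down.
R4C2 = 7 − 2 = 5 completes the 7 across.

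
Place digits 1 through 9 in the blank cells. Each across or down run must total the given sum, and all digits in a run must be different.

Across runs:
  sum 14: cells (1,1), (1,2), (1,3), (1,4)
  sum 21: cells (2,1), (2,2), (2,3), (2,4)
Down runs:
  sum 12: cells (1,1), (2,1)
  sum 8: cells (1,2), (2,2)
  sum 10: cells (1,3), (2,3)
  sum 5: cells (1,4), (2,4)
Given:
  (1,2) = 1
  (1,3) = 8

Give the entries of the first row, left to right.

3 1 8 2

(1,1) = 3: the only remaining digit allowed by both the 14 across and the 12 down.
(1,4) = 14 − 12 = 2 completes the 14 across.
(2,1) = 12 − 3 = 9 completes the 12 down.
(2,2) = 8 − 1 = 7 completes the 8 down.
(2,3) = 10 − 8 = 2 completes the 10 down.
(2,4) = 21 − 18 = 3 completes the 21 across.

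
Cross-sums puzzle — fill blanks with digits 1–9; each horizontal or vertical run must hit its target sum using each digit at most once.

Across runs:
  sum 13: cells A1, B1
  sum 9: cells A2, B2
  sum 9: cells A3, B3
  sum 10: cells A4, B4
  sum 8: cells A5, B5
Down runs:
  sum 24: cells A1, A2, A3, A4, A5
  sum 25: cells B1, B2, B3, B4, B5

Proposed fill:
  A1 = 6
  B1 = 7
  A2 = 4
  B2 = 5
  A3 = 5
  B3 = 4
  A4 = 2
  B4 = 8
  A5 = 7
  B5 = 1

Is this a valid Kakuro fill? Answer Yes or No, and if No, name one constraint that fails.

Across: 6+7=13; 4+5=9; 5+4=9; 2+8=10; 7+1=8. Down: 6+4+5+2+7=24; 7+5+4+8+1=25. No digit repeats within any run.

Yes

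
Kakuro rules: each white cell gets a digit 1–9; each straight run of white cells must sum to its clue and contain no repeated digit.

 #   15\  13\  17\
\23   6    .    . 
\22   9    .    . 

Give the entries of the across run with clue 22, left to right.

9 5 8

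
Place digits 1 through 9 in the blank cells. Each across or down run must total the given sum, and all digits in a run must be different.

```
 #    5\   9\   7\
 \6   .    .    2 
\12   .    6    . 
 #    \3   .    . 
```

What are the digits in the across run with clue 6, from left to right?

3 1 2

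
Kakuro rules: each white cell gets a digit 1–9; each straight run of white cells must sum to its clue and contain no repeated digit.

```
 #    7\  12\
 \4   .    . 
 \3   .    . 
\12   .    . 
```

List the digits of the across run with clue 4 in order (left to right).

4 in 2 cells must be {1,3}; 3 in 2 cells must be {1,2}; 7 in 3 cells must be {1,2,4}.
The 4 across and the 7 down share only 1, so R1C1 = 1.
R1C2 = 4 − 1 = 3 completes the 4 across.
Given what's placed, R2C1 must be 2 to fit the 3 across and 7 down.
R2C2 = 3 − 2 = 1 completes the 3 across.
R3C1 = 7 − 3 = 4 completes the 7 down.
R3C2 = 12 − 4 = 8 completes the 12 across.

1, 3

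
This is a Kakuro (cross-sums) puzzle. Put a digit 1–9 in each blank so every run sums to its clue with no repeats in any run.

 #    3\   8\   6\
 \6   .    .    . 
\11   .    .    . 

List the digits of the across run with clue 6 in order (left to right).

1 3 2

6 in 3 cells must be {1,2,3}; 3 in 2 cells must be {1,2}.
Nothing is forced directly, so branch on R1C1, whose candidates are 1 or 2. If R1C1 = 2: that forces R1C3 = 1, R2C1 = 1, after which R2C3 would have to be in {2,3,4,6,7,8} for the 11 across but in {5} for the 6 down — contradiction. So R1C1 = 1.
Given what's placed, R1C3 must be 2 to fit the 6 across and 6 down.
R2C1 = 3 − 1 = 2 completes the 3 down.
R2C3 = 6 − 2 = 4 completes the 6 down.
R1C2 = 6 − 3 = 3 completes the 6 across.
R2C2 = 11 − 6 = 5 completes the 11 across.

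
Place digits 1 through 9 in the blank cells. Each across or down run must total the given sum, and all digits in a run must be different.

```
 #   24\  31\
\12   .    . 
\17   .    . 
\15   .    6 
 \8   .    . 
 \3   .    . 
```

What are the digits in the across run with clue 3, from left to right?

2 1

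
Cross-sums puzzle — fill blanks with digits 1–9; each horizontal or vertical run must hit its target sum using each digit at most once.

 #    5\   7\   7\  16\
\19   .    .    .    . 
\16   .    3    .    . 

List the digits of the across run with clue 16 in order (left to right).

4, 3, 2, 7

16 in 2 cells must be {7,9}.
R1C2 = 7 − 3 = 4 completes the 7 down.
Given what's placed, R2C4 must be 7 to fit the 16 across and 16 down.
R1C4 = 16 − 7 = 9 completes the 16 down.
Given what's placed, R1C1 must be 1 to fit the 19 across and 5 down.
R1C3 = 19 − 14 = 5 completes the 19 across.
R2C1 = 5 − 1 = 4 completes the 5 down.
R2C3 = 16 − 14 = 2 completes the 16 across.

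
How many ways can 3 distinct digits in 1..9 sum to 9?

3

3 distinct digits from 1–9 sum between 6 and 24.
Enumerating: {1,2,6}, {1,3,5}, {2,3,4}.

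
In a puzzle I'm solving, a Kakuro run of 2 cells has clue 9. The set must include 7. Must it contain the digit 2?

Yes

The only way to make 9 from 2 distinct digits under that restriction is {2,7}, which contains 2.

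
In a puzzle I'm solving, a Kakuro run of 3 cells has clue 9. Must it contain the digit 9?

Counterexample: {1,2,6} sums to 9 without using 9.

No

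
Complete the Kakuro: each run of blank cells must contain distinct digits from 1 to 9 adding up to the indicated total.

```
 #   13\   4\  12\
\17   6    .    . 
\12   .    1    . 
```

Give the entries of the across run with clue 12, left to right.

4 in 2 cells must be {1,3}.
R1C2 = 4 − 1 = 3 completes the 4 down.
R1C3 = 17 − 9 = 8 completes the 17 across.
R2C1 = 13 − 6 = 7 completes the 13 down.
R2C3 = 12 − 8 = 4 completes the 12 across.

7, 1, 4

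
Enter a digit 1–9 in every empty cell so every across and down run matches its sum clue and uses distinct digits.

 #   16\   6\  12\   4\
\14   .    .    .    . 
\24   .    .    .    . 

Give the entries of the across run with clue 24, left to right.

16 in 2 cells must be {7,9}; 4 in 2 cells must be {1,3}.
Only 7 fits R1C1 under both its across sum 14 and down sum 16.
Given what's placed, R1C3 must be 4 to fit the 14 across and 12 down.
R1C4 = 1: the only remaining digit allowed by both the 14 across and the 4 down.
R2C1 = 16 − 7 = 9 completes the 16 down.
R2C3 = 12 − 4 = 8 completes the 12 down.
R2C4 = 4 − 1 = 3 completes the 4 down.
R1C2 = 14 − 12 = 2 completes the 14 across.
R2C2 = 24 − 20 = 4 completes the 24 across.

9 4 8 3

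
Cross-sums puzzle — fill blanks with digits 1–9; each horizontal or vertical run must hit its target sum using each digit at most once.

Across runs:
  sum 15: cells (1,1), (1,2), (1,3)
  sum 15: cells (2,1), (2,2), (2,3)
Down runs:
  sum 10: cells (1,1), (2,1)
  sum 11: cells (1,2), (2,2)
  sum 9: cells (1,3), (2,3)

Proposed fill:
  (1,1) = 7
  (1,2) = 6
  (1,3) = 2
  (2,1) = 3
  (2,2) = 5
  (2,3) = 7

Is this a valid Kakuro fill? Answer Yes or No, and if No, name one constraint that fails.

Yes

Across: 7+6+2=15; 3+5+7=15. Down: 7+3=10; 6+5=11; 2+7=9. No digit repeats within any run.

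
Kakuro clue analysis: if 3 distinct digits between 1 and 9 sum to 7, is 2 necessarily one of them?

Yes

The only way to make 7 from 3 distinct digits is {1,2,4}, which contains 2.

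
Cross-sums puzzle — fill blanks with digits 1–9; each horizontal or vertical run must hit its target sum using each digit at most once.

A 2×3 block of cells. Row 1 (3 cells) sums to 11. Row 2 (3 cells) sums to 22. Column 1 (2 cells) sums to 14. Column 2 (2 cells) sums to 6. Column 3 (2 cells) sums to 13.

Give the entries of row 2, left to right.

The 22 across and the 6 down share only 5, so (2,2) = 5.
(1,2) = 6 − 5 = 1 completes the 6 down.
Nothing is forced directly, so branch on (1,1), whose candidates are 6 or 8. If (1,1) = 8: then (1,3) would have to be in {2} for the 11 across but in {4,5,6,7,8,9} for the 13 down — contradiction. So (1,1) = 6.
(1,3) = 11 − 7 = 4 completes the 11 across.
(2,1) = 14 − 6 = 8 completes the 14 down.
(2,3) = 22 − 13 = 9 completes the 22 across.

8, 5, 9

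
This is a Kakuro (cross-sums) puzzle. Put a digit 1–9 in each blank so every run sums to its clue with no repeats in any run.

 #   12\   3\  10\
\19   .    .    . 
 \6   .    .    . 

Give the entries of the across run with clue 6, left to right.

3 1 2

6 in 3 cells must be {1,2,3}; 3 in 2 cells must be {1,2}.
The 19 across and the 3 down share only 2, so R1C2 = 2.
The 6 across and the 12 down share only 3, so R2C1 = 3.
R2C2 = 3 − 2 = 1 completes the 3 down.
R2C3 = 6 − 4 = 2 completes the 6 across.
R1C1 = 12 − 3 = 9 completes the 12 down.
R1C3 = 19 − 11 = 8 completes the 19 across.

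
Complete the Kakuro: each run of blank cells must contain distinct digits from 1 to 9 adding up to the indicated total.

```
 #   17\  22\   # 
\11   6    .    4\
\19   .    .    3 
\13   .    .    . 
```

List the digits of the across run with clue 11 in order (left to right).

4 in 2 cells must be {1,3}.
R1C2 = 11 − 6 = 5 completes the 11 across.
Given what's placed, R2C2 must be 9 to fit the 19 across and 22 down.
R3C2 = 22 − 14 = 8 completes the 22 down.
R3C3 = 4 − 3 = 1 completes the 4 down.
R2C1 = 19 − 12 = 7 completes the 19 across.
R3C1 = 13 − 9 = 4 completes the 13 across.

6, 5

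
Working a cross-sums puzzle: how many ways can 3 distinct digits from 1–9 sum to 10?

3 distinct digits from 1–9 sum between 6 and 24.
Enumerating: {1,2,7}, {1,3,6}, {1,4,5}, {2,3,5}.

4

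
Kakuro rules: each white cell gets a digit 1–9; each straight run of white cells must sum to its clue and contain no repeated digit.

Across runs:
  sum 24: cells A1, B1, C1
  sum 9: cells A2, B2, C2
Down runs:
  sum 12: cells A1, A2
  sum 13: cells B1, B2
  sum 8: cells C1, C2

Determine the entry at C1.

7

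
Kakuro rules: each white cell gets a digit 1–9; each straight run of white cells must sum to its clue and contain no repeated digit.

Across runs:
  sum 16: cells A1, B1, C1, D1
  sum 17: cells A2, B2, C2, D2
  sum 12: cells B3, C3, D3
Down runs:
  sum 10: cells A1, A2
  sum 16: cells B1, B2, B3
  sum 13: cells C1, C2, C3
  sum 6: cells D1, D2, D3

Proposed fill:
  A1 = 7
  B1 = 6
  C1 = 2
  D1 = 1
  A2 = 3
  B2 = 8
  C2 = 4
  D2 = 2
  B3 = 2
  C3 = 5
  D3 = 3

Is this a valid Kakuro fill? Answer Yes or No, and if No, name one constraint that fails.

No — the across run B3–D3 sums to 10, not 12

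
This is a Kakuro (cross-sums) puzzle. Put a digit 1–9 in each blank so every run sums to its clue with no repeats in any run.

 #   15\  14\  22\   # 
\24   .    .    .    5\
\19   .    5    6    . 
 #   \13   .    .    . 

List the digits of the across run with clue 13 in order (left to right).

2, 7, 4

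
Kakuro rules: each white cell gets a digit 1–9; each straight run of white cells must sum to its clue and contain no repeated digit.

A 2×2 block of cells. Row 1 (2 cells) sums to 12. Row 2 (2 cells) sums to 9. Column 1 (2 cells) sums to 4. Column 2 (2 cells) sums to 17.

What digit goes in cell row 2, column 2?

8

4 in 2 cells must be {1,3}; 17 in 2 cells must be {8,9}.
The 12 across and the 4 down share only 3, so (1,1) = 3.
(1,2) = 12 − 3 = 9 completes the 12 across.
(2,1) = 4 − 3 = 1 completes the 4 down.
(2,2) = 9 − 1 = 8 completes the 9 across.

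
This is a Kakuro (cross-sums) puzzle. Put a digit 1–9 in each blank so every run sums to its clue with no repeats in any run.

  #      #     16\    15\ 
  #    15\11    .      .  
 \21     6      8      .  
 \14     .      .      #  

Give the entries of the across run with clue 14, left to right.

R2C3 = 21 − 14 = 7 completes the 21 across.
R3C1 = 15 − 6 = 9 completes the 15 down.
R3C2 = 14 − 9 = 5 completes the 14 across.
R1C2 = 16 − 13 = 3 completes the 16 down.
R1C3 = 11 − 3 = 8 completes the 11 across.

9, 5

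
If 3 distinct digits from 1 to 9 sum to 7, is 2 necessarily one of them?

Yes

The only way to make 7 from 3 distinct digits is {1,2,4}, which contains 2.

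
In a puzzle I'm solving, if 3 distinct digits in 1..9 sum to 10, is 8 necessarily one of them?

No

Counterexample: {1,2,7} sums to 10 without using 8.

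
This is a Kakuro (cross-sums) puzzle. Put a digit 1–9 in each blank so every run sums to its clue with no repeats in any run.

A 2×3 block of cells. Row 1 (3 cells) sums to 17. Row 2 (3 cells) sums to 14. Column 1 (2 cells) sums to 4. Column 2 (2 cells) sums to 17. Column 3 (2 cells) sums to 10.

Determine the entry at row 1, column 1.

3

4 in 2 cells must be {1,3}; 17 in 2 cells must be {8,9}.
Nothing is forced directly, so branch on (1,2), whose candidates are 8 or 9. If (1,2) = 9: that forces (2,2) = 8, (2,1) = 1, after which (2,3) would have to be in {5} for the 14 across but in {1,2,3,4,6,7,8,9} for the 10 down — contradiction. So (1,2) = 8.
Given what's placed, (1,1) must be 3 to fit the 17 across and 4 down.
(1,3) = 17 − 11 = 6 completes the 17 across.
(2,1) = 4 − 3 = 1 completes the 4 down.
(2,2) = 17 − 8 = 9 completes the 17 down.
(2,3) = 14 − 10 = 4 completes the 14 across.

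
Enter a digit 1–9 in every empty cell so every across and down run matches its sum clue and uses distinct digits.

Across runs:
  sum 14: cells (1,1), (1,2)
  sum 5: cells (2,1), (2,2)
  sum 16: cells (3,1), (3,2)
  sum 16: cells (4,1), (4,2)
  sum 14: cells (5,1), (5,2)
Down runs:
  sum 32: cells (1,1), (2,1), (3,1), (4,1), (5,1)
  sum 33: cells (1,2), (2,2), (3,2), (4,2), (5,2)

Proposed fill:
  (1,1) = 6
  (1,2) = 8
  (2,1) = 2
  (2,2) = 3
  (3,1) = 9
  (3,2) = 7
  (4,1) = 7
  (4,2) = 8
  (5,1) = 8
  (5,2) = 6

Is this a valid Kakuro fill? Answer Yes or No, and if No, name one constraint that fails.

No — the across run (4,1)–(4,2) sums to 15, not 16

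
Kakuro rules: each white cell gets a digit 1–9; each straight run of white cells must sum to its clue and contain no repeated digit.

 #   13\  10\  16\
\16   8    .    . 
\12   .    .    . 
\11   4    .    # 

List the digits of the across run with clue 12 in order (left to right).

16 in 2 cells must be {7,9}.
Given what's placed, R1C3 must be 7 to fit the 16 across and 16 down.
R2C1 = 13 − 12 = 1 completes the 13 down.
R2C3 = 16 − 7 = 9 completes the 16 down.
R3C2 = 11 − 4 = 7 completes the 11 across.
R1C2 = 16 − 15 = 1 completes the 16 across.
R2C2 = 12 − 10 = 2 completes the 12 across.

1 2 9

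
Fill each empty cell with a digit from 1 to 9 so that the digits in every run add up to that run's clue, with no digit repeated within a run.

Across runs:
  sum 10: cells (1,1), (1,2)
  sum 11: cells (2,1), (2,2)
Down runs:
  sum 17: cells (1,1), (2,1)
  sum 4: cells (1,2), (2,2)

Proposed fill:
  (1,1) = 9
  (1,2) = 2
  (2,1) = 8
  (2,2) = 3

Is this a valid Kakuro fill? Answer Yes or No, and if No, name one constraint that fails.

No — the across run (1,1)–(1,2) sums to 11, not 10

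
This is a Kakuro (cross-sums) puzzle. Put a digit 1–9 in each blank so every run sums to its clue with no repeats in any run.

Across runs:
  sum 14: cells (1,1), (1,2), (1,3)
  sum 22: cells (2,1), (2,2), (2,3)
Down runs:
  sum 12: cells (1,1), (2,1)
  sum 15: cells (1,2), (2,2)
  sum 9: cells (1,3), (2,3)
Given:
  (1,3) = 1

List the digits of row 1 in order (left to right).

(2,3) = 9 − 1 = 8 completes the 9 down.
Given what's placed, (2,2) must be 9 to fit the 22 across and 15 down.
(1,2) = 15 − 9 = 6 completes the 15 down.
(2,1) = 22 − 17 = 5 completes the 22 across.
(1,1) = 14 − 7 = 7 completes the 14 across.

7 6 1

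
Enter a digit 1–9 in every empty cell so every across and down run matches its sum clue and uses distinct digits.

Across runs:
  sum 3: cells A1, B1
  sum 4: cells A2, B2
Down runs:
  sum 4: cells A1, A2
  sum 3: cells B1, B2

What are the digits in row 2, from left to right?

3 in 2 cells must be {1,2}; 4 in 2 cells must be {1,3}.
The 3 across and the 4 down share only 1, so A1 = 1.
B1 = 3 − 1 = 2 completes the 3 across.
A2 = 4 − 1 = 3 completes the 4 down.
B2 = 4 − 3 = 1 completes the 4 across.

3, 1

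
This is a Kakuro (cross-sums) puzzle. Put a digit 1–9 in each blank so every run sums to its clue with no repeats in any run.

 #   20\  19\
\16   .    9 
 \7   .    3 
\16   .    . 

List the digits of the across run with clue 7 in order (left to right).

16 in 2 cells must be {7,9}.
R1C1 = 16 − 9 = 7 completes the 16 across.
R2C1 = 7 − 3 = 4 completes the 7 across.
R3C1 = 20 − 11 = 9 completes the 20 down.
R3C2 = 16 − 9 = 7 completes the 16 across.

4, 3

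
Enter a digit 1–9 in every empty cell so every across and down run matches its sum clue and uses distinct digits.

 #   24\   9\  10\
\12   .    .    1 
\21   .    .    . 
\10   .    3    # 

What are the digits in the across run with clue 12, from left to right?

9 2 1

24 in 3 cells must be {7,8,9}.
R2C3 = 10 − 1 = 9 completes the 10 down.
R3C1 = 10 − 3 = 7 completes the 10 across.
R2C1 = 8: the only remaining digit allowed by both the 21 across and the 24 down.
R2C2 = 21 − 17 = 4 completes the 21 across.
R1C1 = 24 − 15 = 9 completes the 24 down.
R1C2 = 12 − 10 = 2 completes the 12 across.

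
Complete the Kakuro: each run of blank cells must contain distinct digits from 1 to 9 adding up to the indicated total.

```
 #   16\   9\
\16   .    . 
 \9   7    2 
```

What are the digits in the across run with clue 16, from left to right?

9, 7

16 in 2 cells must be {7,9}.
R1C1 = 16 − 7 = 9 completes the 16 down.
R1C2 = 16 − 9 = 7 completes the 16 across.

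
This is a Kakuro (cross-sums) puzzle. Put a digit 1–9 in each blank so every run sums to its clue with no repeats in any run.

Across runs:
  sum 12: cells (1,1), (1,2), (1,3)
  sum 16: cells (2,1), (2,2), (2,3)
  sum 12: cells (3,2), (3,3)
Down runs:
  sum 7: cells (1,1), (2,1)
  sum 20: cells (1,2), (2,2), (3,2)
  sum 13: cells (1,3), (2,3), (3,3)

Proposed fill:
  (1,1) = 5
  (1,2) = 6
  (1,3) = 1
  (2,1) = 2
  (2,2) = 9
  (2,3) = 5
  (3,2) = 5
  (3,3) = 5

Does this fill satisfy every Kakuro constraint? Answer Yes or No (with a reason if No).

No — the across run (3,2)–(3,3) sums to 10, not 12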